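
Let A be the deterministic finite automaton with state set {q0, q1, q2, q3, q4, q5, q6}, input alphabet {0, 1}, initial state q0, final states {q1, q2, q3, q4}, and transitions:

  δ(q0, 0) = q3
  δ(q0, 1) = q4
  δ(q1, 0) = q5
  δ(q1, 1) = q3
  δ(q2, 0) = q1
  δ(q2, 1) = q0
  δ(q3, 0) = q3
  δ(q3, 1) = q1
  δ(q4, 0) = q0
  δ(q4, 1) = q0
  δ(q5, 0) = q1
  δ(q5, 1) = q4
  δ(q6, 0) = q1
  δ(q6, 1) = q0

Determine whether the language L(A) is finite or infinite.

State q3 is reachable from the start and can reach an accepting state, and it lies on the cycle q3 → q1 → q3.
Traversing that cycle any number of times yields accepted strings of unbounded length, so the language is infinite.

infinite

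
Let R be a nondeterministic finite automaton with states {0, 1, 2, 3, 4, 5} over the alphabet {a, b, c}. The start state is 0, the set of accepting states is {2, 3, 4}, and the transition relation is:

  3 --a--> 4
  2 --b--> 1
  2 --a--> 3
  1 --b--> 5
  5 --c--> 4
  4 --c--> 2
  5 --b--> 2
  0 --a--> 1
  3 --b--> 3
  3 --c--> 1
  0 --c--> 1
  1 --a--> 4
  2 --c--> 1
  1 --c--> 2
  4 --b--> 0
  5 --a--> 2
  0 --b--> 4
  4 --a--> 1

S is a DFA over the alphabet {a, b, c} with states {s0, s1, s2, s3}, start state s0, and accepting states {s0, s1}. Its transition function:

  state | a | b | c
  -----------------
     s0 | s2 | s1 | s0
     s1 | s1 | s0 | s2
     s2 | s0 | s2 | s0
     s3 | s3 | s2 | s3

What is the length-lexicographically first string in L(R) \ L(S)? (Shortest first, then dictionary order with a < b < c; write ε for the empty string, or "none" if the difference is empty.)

The string bc is accepted by R but not by S.
No shorter string lies in the difference, and bc is the lexicographically first length-2 string in L(R) \ L(S).

bc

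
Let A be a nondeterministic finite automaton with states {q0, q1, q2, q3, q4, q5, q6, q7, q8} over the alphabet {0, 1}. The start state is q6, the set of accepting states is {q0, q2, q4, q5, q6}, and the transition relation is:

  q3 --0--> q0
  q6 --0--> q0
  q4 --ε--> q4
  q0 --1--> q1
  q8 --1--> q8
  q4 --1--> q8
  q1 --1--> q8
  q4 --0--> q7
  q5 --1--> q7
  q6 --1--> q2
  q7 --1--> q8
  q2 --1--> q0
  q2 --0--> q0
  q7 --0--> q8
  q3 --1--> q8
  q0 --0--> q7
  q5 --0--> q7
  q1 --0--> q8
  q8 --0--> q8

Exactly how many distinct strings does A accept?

5

The useful subgraph on states {q0, q2, q6} is acyclic, so L(A) is finite; the longest accepting path visits 3 useful states, giving maximum string length 2.
Counting accepting paths from q6 by length: 1 of length 0, 2 of length 1, 2 of length 2. Total 5.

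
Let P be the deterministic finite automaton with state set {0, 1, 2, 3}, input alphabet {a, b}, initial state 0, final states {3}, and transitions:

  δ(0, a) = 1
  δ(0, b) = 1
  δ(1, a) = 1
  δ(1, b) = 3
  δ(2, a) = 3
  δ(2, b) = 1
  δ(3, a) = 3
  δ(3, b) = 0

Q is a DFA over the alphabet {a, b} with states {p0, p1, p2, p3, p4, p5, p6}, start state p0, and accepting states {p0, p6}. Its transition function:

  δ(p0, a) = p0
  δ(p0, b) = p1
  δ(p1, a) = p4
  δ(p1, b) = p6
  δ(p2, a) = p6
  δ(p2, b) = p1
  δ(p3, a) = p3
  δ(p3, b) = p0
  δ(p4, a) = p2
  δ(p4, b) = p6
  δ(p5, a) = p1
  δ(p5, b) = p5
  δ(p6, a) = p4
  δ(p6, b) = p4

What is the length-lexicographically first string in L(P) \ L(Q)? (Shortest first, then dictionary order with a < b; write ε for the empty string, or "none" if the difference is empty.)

ab

The string ab is accepted by P but not by Q.
No shorter string lies in the difference, and ab is the lexicographically first length-2 string in L(P) \ L(Q).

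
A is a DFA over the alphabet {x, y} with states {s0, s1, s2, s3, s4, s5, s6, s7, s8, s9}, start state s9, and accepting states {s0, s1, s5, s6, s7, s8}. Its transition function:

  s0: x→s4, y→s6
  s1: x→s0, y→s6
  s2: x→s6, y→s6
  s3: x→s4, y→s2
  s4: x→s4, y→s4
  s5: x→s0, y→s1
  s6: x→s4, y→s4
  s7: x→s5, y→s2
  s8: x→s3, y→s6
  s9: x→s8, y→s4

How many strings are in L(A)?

4

The useful subgraph on states {s2, s3, s6, s8, s9} is acyclic, so L(A) is finite; the longest accepting path visits 5 useful states, giving maximum string length 4.
Counting accepting paths from s9 by length: 1 of length 1, 1 of length 2, 2 of length 4. Total 4.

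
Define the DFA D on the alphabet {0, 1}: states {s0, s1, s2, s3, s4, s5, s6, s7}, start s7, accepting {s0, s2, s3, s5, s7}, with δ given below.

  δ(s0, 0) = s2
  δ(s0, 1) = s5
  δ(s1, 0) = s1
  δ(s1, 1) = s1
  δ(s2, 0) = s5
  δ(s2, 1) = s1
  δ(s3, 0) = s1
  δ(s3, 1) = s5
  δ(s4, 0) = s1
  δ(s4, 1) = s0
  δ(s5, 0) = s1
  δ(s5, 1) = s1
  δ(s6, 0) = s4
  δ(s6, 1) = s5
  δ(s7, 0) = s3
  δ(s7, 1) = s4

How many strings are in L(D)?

7

The useful subgraph on states {s0, s2, s3, s4, s5, s7} is acyclic, so L(D) is finite; the longest accepting path visits 5 useful states, giving maximum string length 4.
Counting accepting paths from s7 by length: 1 of length 0, 1 of length 1, 2 of length 2, 2 of length 3, 1 of length 4. Total 7.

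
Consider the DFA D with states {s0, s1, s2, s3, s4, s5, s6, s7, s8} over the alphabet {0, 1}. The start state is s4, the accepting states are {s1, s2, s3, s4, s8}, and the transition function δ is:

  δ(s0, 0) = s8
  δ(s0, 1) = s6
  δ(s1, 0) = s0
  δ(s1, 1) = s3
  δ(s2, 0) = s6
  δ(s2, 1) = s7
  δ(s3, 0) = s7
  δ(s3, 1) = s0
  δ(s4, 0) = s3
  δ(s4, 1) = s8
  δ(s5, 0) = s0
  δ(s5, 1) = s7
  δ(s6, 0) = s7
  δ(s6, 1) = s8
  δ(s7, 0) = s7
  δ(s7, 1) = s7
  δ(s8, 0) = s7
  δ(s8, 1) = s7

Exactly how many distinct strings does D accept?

5

The useful subgraph on states {s0, s3, s4, s6, s8} is acyclic, so L(D) is finite; the longest accepting path visits 5 useful states, giving maximum string length 4.
Counting accepting paths from s4 by length: 1 of length 0, 2 of length 1, 1 of length 3, 1 of length 4. Total 5.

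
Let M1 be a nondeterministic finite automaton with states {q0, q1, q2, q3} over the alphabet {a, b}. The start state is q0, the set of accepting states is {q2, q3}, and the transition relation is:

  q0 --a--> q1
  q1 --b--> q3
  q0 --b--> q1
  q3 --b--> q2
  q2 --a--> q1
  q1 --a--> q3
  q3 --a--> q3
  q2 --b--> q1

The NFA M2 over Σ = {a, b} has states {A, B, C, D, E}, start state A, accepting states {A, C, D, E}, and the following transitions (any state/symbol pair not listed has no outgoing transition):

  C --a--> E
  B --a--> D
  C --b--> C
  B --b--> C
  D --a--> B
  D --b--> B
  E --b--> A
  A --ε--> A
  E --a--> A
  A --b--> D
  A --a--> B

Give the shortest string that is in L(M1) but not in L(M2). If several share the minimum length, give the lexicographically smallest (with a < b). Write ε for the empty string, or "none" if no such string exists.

ba

The string ba is accepted by M1 but not by M2.
No shorter string lies in the difference, and ba is the lexicographically first length-2 string in L(M1) \ L(M2).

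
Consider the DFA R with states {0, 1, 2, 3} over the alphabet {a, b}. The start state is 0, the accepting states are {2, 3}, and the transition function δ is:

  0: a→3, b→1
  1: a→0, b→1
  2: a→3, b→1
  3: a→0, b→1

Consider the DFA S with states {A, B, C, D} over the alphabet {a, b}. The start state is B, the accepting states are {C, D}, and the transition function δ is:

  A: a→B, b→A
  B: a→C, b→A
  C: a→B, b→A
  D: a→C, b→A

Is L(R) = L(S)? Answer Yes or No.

Exploring the product automaton R × S from the start pair (0, B), following both machines on each input symbol, reaches 3 state pairs: (0, B), (3, C), (1, A).
R accepts in {2, 3} and S accepts in {C, D}. In every reachable pair the two components are either both accepting — (3, C) — or both non-accepting, so no string is accepted by exactly one of the machines: L(R) \ L(S) and L(S) \ L(R) are both empty.
Hence every string is accepted by R iff it is accepted by S, and the two languages coincide.

Yes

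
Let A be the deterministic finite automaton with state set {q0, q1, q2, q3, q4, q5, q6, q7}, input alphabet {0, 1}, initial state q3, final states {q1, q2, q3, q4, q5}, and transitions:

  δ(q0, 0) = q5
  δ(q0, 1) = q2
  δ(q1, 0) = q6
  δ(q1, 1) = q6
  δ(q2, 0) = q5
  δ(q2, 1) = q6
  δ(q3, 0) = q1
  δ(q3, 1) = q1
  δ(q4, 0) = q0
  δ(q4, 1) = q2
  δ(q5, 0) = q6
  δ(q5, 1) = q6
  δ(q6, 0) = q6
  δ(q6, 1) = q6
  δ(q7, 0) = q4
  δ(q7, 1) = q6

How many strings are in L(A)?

The useful subgraph on states {q1, q3} is acyclic, so L(A) is finite; the longest accepting path visits 2 useful states, giving maximum string length 1.
Counting accepting paths from q3 by length: 1 of length 0, 2 of length 1. Total 3.

3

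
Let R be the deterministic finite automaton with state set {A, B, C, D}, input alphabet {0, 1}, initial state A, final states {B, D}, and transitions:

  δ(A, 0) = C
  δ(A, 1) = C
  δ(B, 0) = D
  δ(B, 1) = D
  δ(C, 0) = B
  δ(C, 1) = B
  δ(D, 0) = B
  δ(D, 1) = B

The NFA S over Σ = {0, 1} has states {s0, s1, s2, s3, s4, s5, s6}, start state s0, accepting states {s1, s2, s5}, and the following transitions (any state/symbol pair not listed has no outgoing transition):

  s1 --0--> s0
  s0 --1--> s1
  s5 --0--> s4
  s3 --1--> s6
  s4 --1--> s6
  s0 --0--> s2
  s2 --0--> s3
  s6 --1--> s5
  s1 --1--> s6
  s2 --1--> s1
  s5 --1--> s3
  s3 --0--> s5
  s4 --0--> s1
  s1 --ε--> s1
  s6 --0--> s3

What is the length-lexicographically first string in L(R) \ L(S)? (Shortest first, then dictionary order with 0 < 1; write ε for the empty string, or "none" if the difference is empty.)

00

The string 00 is accepted by R but not by S.
No shorter string lies in the difference, and 00 is the lexicographically first length-2 string in L(R) \ L(S).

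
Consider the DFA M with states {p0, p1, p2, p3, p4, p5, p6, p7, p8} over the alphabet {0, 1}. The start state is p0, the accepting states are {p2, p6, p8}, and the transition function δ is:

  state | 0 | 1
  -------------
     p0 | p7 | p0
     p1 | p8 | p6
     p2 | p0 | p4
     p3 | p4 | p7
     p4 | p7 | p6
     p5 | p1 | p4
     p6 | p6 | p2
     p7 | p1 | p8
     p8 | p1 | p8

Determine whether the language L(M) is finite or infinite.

State p0 is reachable from the start and can reach an accepting state, and it lies on the cycle p0 → p0.
Traversing that cycle any number of times yields accepted strings of unbounded length, so the language is infinite.

infinite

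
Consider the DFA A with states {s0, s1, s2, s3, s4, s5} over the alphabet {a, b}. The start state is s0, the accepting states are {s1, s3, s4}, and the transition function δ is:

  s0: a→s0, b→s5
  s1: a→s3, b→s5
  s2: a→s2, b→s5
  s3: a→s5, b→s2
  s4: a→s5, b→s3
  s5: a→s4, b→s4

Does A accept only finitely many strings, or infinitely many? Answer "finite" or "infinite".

State s0 is reachable from the start and can reach an accepting state, and it lies on the cycle s0 → s0.
Traversing that cycle any number of times yields accepted strings of unbounded length, so the language is infinite.

infinite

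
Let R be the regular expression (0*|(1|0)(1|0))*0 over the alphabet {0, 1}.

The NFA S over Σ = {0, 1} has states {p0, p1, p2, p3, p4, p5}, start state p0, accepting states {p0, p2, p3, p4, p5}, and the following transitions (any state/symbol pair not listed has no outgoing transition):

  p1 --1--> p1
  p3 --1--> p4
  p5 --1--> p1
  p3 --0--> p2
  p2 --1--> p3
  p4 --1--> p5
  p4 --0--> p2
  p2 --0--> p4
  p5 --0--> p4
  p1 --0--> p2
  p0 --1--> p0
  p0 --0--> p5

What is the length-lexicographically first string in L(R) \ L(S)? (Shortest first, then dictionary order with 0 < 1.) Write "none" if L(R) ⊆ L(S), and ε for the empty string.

none

Converting the expression R to a DFA (subset construction, then merging equivalent states) gives the minimal DFA with states {r0, r1, r2, r3}, start state r0, accepting states {r1} and transitions r0: 0→r1, 1→r2; r1: 0→r1, 1→r3; r2: 0→r0, 1→r0; r3: 0→r1, 1→r3.
Exploring the product automaton R × S from the start pair (r0, p0), following both machines on each input symbol, reaches 16 state pairs: (r0, p0), (r1, p5), (r2, p0), (r1, p4), (r3, p1), (r0, p5), (r1, p2), (r3, p5), (r2, p1), (r3, p3), (r0, p2), (r0, p1), (r3, p4), (r2, p3), (r0, p4), (r2, p5).
R accepts in {r1} and S accepts in {p0, p2, p3, p4, p5}. The reachable pairs whose R-component is accepting are (r1, p5), (r1, p4), (r1, p2); in each of them the S-component is accepting too, so the product for L(R) \ L(S) (R-component accepting, S-component rejecting) has no reachable accepting pair and the difference is empty.
So every string accepted by R is also accepted by S: L(R) \ L(S) = ∅ and there is no such string.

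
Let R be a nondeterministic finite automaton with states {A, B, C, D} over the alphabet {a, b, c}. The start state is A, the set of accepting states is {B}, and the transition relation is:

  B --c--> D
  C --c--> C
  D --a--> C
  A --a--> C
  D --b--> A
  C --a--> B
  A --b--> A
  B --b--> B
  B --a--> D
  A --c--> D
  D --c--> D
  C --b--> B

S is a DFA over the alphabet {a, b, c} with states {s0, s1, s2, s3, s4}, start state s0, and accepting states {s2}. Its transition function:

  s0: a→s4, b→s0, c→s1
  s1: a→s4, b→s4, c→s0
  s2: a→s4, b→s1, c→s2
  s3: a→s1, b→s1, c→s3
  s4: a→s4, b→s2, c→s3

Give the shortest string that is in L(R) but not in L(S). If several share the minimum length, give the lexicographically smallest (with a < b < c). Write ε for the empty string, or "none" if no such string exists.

aa

The string aa is accepted by R but not by S.
No shorter string lies in the difference, and aa is the lexicographically first length-2 string in L(R) \ L(S).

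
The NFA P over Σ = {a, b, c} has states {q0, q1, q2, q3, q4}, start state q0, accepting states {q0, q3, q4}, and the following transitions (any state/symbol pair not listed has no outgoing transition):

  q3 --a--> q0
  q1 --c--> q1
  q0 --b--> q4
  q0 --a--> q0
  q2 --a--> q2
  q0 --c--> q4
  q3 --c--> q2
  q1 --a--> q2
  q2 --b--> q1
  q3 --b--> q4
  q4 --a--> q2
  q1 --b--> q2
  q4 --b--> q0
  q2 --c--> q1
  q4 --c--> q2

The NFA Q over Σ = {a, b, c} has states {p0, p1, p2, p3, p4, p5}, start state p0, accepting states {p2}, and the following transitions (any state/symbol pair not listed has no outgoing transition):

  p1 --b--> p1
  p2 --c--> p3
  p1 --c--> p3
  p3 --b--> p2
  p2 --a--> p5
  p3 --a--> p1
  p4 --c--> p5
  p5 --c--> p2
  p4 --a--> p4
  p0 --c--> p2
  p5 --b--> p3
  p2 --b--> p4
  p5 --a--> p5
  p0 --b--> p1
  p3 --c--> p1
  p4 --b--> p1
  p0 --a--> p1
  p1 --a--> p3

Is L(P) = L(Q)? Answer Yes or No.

No

The empty string ε is accepted by P but rejected by Q.
So L(P) ≠ L(Q).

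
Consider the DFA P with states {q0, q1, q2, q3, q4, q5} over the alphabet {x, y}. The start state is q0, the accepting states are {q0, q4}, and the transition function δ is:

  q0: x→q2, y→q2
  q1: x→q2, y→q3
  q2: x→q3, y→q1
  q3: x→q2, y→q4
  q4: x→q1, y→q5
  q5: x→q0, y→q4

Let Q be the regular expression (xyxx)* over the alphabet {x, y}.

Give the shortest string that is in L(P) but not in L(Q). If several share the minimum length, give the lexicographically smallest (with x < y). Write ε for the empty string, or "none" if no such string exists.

The string xxy is accepted by P but not by Q.
No shorter string lies in the difference, and xxy is the lexicographically first length-3 string in L(P) \ L(Q).

xxy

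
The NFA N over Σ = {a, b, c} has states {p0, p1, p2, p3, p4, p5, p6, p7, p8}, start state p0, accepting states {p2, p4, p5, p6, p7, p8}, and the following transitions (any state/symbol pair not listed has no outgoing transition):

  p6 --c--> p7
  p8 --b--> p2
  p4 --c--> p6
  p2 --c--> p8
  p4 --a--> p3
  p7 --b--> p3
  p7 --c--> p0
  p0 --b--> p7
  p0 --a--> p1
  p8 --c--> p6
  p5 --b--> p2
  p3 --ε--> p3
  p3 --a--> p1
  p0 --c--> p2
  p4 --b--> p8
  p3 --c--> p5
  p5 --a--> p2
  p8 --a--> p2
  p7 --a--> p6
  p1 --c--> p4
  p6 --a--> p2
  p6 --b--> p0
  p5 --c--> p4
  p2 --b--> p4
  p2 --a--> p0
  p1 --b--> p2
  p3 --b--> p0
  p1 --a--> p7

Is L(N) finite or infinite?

infinite

State p0 is reachable from the start and can reach an accepting state, and it lies on the cycle p0 → p1 → p2 → p0.
Traversing that cycle any number of times yields accepted strings of unbounded length, so the language is infinite.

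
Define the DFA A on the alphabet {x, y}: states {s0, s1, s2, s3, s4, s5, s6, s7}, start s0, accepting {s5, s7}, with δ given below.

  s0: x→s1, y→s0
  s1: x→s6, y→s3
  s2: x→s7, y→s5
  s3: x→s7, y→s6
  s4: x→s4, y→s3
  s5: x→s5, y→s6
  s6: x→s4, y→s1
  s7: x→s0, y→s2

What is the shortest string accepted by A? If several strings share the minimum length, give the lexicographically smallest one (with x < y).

A breadth-first search from s0 reaches an accepting state first via the path s0 → s1 → s3 → s7 on input xyx.
No string of length < 3 is accepted (BFS exhausts all shorter strings without reaching an accepting state), and xyx is the lexicographically least accepting string of length 3.

xyx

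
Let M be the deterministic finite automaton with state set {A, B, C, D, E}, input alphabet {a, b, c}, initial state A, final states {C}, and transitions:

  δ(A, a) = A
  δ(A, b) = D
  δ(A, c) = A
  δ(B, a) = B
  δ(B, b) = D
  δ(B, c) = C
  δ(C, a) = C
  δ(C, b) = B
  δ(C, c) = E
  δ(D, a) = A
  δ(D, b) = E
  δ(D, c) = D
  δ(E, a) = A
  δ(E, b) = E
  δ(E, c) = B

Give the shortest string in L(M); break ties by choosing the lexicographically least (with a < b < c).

bbcc

A breadth-first search from A reaches an accepting state first via the path A → D → E → B → C on input bbcc.
No string of length < 4 is accepted (BFS exhausts all shorter strings without reaching an accepting state), and bbcc is the lexicographically least accepting string of length 4.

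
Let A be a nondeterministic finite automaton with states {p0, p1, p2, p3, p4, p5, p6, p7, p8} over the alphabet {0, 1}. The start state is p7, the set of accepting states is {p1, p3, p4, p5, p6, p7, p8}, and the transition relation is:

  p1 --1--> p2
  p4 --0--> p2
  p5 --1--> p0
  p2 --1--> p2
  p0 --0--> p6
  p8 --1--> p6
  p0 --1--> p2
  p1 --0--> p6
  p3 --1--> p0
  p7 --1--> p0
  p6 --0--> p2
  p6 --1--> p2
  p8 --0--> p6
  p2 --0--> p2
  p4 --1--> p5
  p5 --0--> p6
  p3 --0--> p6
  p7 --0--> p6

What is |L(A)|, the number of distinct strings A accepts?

3

The useful subgraph on states {p0, p6, p7} is acyclic, so L(A) is finite; the longest accepting path visits 3 useful states, giving maximum string length 2.
Counting accepting paths from p7 by length: 1 of length 0, 1 of length 1, 1 of length 2. Total 3.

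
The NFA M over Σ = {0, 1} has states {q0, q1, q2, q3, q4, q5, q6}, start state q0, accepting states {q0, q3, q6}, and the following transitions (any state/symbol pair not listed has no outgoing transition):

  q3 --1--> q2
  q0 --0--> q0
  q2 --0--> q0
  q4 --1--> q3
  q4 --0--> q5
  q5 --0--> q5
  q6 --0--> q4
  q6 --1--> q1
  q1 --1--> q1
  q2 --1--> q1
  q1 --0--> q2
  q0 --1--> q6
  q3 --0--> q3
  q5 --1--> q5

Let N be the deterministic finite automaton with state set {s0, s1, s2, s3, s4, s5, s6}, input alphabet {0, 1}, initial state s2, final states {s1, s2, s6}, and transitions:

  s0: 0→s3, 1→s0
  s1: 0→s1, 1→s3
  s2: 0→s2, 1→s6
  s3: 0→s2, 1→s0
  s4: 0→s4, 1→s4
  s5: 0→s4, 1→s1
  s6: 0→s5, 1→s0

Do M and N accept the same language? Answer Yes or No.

Yes

Exploring the product automaton M × N from the start pair (q0, s2), following both machines on each input symbol, reaches 7 state pairs: (q0, s2), (q6, s6), (q4, s5), (q1, s0), (q5, s4), (q3, s1), (q2, s3).
M accepts in {q0, q3, q6} and N accepts in {s1, s2, s6}. In every reachable pair the two components are either both accepting — (q0, s2), (q6, s6), (q3, s1) — or both non-accepting, so no string is accepted by exactly one of the machines: L(M) \ L(N) and L(N) \ L(M) are both empty.
Hence every string is accepted by M iff it is accepted by N, and the two languages coincide.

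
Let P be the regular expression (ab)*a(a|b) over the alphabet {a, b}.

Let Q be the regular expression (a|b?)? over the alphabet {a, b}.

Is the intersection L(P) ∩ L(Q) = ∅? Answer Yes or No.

Converting the expression P to a DFA (subset construction, then merging equivalent states) gives the minimal DFA with states {p0, p1, p2, p3, p4}, start state p0, accepting states {p3, p4} and transitions p0: a→p1, b→p2; p1: a→p3, b→p4; p2: a→p2, b→p2; p3: a→p2, b→p2; p4: a→p1, b→p2.
Converting the expression Q to a DFA (subset construction, then merging equivalent states) gives the minimal DFA with states {q0, q1, q2}, start state q0, accepting states {q0, q1} and transitions q0: a→q1, b→q1; q1: a→q2, b→q2; q2: a→q2, b→q2.
Exploring the product automaton P × Q from the start pair (p0, q0), following both machines on each input symbol, reaches 7 state pairs: (p0, q0), (p1, q1), (p2, q1), (p3, q2), (p4, q2), (p2, q2), (p1, q2).
P accepts in {p3, p4} and Q accepts in {q0, q1}; no reachable pair has both components accepting, so no string drives both machines to acceptance simultaneously and L(P) ∩ L(Q) = ∅.
So no string is accepted by both, and the intersection is empty.

Yes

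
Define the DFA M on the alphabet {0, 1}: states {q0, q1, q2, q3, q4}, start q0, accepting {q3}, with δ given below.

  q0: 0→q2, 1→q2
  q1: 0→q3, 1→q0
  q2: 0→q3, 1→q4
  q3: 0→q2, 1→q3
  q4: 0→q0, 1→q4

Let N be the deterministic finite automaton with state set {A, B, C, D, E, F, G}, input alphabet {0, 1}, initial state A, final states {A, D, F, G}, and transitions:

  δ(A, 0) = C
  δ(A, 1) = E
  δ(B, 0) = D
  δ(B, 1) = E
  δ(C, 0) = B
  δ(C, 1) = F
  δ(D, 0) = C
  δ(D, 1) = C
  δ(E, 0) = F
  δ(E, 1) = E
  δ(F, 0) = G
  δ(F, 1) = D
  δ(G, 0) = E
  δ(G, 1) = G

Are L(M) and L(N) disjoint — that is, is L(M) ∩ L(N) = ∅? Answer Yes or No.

No

The string 10 is accepted by both M and N.
Hence L(M) ∩ L(N) ≠ ∅.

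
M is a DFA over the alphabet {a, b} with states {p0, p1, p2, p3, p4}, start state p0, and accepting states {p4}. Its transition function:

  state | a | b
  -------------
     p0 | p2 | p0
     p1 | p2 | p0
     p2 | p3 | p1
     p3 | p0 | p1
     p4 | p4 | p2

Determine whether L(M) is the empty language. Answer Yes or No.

Yes

The states reachable from the start state are {p0, p1, p2, p3}.
None of the accepting states {p4} is reachable, so no string is accepted and L(M) = ∅.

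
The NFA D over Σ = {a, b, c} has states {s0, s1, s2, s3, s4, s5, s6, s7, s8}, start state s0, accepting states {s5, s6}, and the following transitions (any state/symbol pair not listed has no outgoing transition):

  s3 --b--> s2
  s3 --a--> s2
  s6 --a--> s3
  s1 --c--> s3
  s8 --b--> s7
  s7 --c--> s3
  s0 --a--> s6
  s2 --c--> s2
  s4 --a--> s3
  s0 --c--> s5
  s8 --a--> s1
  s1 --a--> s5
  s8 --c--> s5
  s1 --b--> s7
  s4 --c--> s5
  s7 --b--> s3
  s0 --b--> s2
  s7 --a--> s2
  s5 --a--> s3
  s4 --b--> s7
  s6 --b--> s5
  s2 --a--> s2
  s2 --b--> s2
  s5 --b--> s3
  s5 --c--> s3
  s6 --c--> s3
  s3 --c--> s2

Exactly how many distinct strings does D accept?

3

The useful subgraph on states {s0, s5, s6} is acyclic, so L(D) is finite; the longest accepting path visits 3 useful states, giving maximum string length 2.
Counting accepting paths from s0 by length: 2 of length 1, 1 of length 2. Total 3.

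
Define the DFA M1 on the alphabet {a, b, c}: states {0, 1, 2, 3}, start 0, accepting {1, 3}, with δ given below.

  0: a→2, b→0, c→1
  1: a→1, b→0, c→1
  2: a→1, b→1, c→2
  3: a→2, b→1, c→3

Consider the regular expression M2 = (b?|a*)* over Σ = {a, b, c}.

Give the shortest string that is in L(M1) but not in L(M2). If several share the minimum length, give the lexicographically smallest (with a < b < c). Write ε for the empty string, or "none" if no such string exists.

The string c is accepted by M1 but not by M2.
No shorter string lies in the difference, and c is the lexicographically first length-1 string in L(M1) \ L(M2).

c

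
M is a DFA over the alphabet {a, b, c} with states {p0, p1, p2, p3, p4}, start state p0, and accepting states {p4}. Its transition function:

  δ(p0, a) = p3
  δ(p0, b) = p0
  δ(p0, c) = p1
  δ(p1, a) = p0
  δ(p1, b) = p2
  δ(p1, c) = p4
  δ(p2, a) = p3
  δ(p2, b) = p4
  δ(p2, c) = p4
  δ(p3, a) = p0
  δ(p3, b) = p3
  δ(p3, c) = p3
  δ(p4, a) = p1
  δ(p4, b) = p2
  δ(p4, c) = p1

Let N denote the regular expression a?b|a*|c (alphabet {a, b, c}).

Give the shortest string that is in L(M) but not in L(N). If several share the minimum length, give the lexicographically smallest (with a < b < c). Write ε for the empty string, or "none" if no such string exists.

cc

The string cc is accepted by M but not by N.
No shorter string lies in the difference, and cc is the lexicographically first length-2 string in L(M) \ L(N).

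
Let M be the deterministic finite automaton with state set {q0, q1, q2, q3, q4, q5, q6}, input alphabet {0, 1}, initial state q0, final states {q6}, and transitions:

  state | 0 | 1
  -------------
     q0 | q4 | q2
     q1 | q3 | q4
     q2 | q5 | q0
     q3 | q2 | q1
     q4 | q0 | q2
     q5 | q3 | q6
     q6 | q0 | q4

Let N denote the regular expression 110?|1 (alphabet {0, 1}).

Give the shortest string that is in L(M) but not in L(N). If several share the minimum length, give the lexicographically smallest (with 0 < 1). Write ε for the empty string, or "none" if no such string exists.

101

The string 101 is accepted by M but not by N.
No shorter string lies in the difference, and 101 is the lexicographically first length-3 string in L(M) \ L(N).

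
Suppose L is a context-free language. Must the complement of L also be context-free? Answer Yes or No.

CFLs are closed under union, so if they were also closed under complement they would be closed under intersection by De Morgan (L₁ ∩ L₂ is the complement of the union of the complements). But {aⁿbⁿcᵐ} ∩ {aᵐbⁿcⁿ} = {aⁿbⁿcⁿ} is not context-free although both operands are.

No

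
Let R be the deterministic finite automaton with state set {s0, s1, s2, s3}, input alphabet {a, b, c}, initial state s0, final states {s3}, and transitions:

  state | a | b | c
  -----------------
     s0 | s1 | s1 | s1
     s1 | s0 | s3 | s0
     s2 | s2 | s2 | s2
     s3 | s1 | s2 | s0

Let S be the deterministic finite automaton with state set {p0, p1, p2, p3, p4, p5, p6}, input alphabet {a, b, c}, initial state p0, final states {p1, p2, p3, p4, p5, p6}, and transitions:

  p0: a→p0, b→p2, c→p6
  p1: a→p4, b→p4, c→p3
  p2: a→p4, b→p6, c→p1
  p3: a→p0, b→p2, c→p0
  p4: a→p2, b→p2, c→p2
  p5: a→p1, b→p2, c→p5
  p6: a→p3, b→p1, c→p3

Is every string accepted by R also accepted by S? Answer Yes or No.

Yes

Exploring the product automaton R × S from the start pair (s0, p0), following both machines on each input symbol, reaches 22 state pairs: (s0, p0), (s1, p0), (s1, p2), (s1, p6), (s3, p2), (s0, p6), (s0, p4), (s3, p6), (s0, p1), (s0, p3), (s3, p1), (s1, p4), (s2, p6), (s1, p3), (s1, p1), (s2, p1), (s2, p4), (s0, p2), (s2, p3), (s3, p4), (s2, p2), (s2, p0).
R accepts in {s3} and S accepts in {p1, p2, p3, p4, p5, p6}. The reachable pairs whose R-component is accepting are (s3, p2), (s3, p6), (s3, p1), (s3, p4); in each of them the S-component is accepting too, so the product for L(R) \ L(S) (R-component accepting, S-component rejecting) has no reachable accepting pair and the difference is empty.
Hence every string in L(R) is also in L(S).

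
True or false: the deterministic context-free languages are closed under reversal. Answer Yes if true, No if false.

No

L = {c bⁿaⁿ : n≥0} ∪ {d b²ⁿaⁿ : n≥0} is a DCFL: the first symbol tells a deterministic PDA whether to pop one or two b's per a. Its reversal Lᴿ = {aⁿbⁿ c : n≥0} ∪ {aⁿb²ⁿ d : n≥0} is not. DCFLs are closed under right quotient by regular languages, and Lᴿ/{c, d} = {aⁿbⁿ : n≥0} ∪ {aⁿb²ⁿ : n≥0} — the standard context-free language accepted by no deterministic PDA (intuitively the machine would have to commit to a b-to-a ratio before the distinguishing marker arrives; formally, a DPDA for it would have a single run on aⁿb²ⁿ, accepting after the prefix aⁿbⁿ and accepting again after n more b's; an ordinary PDA that simulates it on a's and b's and, at any moment when it is accepting, may switch to reading only a fresh letter e while feeding each e to the simulation as a b, would accept aⁱbʲeᵏ (k≥1) exactly when both aⁱbʲ and aⁱbʲ⁺ᵏ are in the language, i.e. its language intersected with the regular set a*b*e⁺ would be exactly {aⁿbⁿeⁿ : n≥1} — impossible, since context-free languages are closed under intersection with regular sets and {aⁿbⁿeⁿ} is not context-free). So Lᴿ cannot be a DCFL.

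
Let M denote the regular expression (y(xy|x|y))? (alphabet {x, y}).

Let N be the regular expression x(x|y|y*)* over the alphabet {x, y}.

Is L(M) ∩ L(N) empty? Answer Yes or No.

Yes

Converting the expression M to a DFA (subset construction, then merging equivalent states) gives the minimal DFA with states {m0, m1, m2, m3, m4}, start state m0, accepting states {m0, m3, m4} and transitions m0: x→m1, y→m2; m1: x→m1, y→m1; m2: x→m3, y→m4; m3: x→m1, y→m4; m4: x→m1, y→m1.
Converting the expression N to a DFA (subset construction, then merging equivalent states) gives the minimal DFA with states {n0, n1, n2}, start state n0, accepting states {n1} and transitions n0: x→n1, y→n2; n1: x→n1, y→n1; n2: x→n2, y→n2.
Exploring the product automaton M × N from the start pair (m0, n0), following both machines on each input symbol, reaches 6 state pairs: (m0, n0), (m1, n1), (m2, n2), (m3, n2), (m4, n2), (m1, n2).
M accepts in {m0, m3, m4} and N accepts in {n1}; no reachable pair has both components accepting, so no string drives both machines to acceptance simultaneously and L(M) ∩ L(N) = ∅.
So no string is accepted by both, and the intersection is empty.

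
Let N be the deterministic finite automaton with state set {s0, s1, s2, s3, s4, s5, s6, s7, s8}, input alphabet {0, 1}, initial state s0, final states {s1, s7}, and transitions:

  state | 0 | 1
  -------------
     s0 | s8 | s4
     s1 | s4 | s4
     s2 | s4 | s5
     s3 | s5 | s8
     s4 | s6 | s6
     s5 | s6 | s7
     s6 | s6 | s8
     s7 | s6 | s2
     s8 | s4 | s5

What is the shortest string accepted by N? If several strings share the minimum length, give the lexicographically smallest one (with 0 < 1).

011

A breadth-first search from s0 reaches an accepting state first via the path s0 → s8 → s5 → s7 on input 011.
No string of length < 3 is accepted (BFS exhausts all shorter strings without reaching an accepting state), and 011 is the lexicographically least accepting string of length 3.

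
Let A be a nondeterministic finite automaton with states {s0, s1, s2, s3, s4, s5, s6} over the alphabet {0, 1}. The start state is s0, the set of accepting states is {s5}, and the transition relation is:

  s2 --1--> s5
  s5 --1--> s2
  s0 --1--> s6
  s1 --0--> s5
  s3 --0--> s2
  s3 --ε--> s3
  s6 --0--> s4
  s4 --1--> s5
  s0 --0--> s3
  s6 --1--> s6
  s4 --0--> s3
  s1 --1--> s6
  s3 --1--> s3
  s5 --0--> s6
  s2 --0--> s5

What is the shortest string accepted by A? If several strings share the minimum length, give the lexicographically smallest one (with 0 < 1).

A breadth-first search from s0 reaches an accepting state first via the path s0 → s3 → s2 → s5 on input 000.
No string of length < 3 is accepted (BFS exhausts all shorter strings without reaching an accepting state), and 000 is the lexicographically least accepting string of length 3.

000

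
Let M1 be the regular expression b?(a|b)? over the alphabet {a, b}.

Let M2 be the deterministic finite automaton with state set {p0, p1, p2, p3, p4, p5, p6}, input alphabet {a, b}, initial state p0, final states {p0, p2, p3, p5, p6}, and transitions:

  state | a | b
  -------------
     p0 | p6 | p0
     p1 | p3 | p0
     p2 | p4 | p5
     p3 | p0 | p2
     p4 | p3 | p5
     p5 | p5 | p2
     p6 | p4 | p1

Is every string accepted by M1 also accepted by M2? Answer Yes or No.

Converting the expression M1 to a DFA (subset construction, then merging equivalent states) gives the minimal DFA with states {r0, r1, r2, r3}, start state r0, accepting states {r0, r1, r2} and transitions r0: a→r1, b→r2; r1: a→r3, b→r3; r2: a→r1, b→r1; r3: a→r3, b→r3.
Exploring the product automaton M1 × M2 from the start pair (r0, p0), following both machines on each input symbol, reaches 11 state pairs: (r0, p0), (r1, p6), (r2, p0), (r3, p4), (r3, p1), (r1, p0), (r3, p3), (r3, p5), (r3, p0), (r3, p6), (r3, p2).
M1 accepts in {r0, r1, r2} and M2 accepts in {p0, p2, p3, p5, p6}. The reachable pairs whose M1-component is accepting are (r0, p0), (r1, p6), (r2, p0), (r1, p0); in each of them the M2-component is accepting too, so the product for L(M1) \ L(M2) (M1-component accepting, M2-component rejecting) has no reachable accepting pair and the difference is empty.
Hence every string in L(M1) is also in L(M2).

Yes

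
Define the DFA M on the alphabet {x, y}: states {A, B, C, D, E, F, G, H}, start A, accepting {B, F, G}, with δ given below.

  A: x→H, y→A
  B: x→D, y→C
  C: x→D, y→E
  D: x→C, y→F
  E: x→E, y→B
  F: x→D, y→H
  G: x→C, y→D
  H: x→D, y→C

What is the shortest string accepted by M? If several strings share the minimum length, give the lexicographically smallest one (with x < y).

A breadth-first search from A reaches an accepting state first via the path A → H → D → F on input xxy.
No string of length < 3 is accepted (BFS exhausts all shorter strings without reaching an accepting state), and xxy is the lexicographically least accepting string of length 3.

xxy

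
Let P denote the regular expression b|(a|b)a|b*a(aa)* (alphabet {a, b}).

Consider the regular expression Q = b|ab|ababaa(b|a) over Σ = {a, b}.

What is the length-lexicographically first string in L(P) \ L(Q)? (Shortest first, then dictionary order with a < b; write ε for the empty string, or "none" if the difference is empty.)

The string a is accepted by P but not by Q.
No shorter string lies in the difference, and a is the lexicographically first length-1 string in L(P) \ L(Q).

a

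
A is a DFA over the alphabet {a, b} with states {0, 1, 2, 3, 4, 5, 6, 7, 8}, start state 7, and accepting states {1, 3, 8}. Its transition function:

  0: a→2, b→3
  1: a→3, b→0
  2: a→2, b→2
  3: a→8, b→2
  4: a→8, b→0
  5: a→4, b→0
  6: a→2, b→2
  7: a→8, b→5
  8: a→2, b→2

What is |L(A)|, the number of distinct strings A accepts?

6

The useful subgraph on states {0, 3, 4, 5, 7, 8} is acyclic, so L(A) is finite; the longest accepting path visits 6 useful states, giving maximum string length 5.
Counting accepting paths from 7 by length: 1 of length 1, 2 of length 3, 2 of length 4, 1 of length 5. Total 6.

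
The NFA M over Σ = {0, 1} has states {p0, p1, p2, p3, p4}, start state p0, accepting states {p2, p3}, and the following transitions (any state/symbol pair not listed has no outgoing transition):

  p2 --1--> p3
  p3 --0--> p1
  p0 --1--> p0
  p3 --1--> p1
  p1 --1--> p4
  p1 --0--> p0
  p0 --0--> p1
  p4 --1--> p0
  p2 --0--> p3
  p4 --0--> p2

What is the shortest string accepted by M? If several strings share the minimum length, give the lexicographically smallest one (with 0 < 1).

A breadth-first search from p0 reaches an accepting state first via the path p0 → p1 → p4 → p2 on input 010.
No string of length < 3 is accepted (BFS exhausts all shorter strings without reaching an accepting state), and 010 is the lexicographically least accepting string of length 3.

010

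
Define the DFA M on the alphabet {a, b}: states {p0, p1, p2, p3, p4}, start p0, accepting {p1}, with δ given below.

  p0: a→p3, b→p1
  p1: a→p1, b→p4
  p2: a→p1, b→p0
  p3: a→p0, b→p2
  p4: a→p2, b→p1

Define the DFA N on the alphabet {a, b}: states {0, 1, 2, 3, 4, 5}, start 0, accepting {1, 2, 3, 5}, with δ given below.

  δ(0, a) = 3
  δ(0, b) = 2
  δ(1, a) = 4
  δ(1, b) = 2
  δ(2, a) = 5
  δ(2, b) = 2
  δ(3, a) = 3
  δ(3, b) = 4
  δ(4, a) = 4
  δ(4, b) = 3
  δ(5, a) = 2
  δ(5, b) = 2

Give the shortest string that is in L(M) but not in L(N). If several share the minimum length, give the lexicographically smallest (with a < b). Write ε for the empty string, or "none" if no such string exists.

The string aab is accepted by M but not by N.
No shorter string lies in the difference, and aab is the lexicographically first length-3 string in L(M) \ L(N).

aab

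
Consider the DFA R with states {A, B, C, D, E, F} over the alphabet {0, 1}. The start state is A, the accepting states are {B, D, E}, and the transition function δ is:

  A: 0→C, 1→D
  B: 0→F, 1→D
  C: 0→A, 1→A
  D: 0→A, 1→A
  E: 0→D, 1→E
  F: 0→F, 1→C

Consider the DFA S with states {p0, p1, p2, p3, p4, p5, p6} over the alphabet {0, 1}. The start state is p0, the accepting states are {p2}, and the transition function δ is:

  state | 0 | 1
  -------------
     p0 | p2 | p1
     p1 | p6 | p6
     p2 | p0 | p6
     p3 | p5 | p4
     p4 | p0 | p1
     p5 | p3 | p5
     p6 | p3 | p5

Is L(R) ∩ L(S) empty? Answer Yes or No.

Exploring the product automaton R × S from the start pair (A, p0), following both machines on each input symbol, reaches 16 state pairs: (A, p0), (C, p2), (D, p1), (A, p6), (C, p3), (D, p5), (A, p5), (A, p4), (A, p3), (C, p0), (C, p5), (D, p4), (A, p2), (A, p1), (D, p6), (C, p6).
R accepts in {B, D, E} and S accepts in {p2}; no reachable pair has both components accepting, so no string drives both machines to acceptance simultaneously and L(R) ∩ L(S) = ∅.
So no string is accepted by both, and the intersection is empty.

Yes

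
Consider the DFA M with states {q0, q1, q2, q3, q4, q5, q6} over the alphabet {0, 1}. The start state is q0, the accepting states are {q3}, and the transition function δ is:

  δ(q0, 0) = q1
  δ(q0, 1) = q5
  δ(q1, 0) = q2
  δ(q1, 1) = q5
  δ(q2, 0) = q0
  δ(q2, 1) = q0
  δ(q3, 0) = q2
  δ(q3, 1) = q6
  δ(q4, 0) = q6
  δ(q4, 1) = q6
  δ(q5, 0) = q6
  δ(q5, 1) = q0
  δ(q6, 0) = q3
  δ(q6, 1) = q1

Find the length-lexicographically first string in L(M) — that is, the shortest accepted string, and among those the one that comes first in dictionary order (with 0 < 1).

100

A breadth-first search from q0 reaches an accepting state first via the path q0 → q5 → q6 → q3 on input 100.
No string of length < 3 is accepted (BFS exhausts all shorter strings without reaching an accepting state), and 100 is the lexicographically least accepting string of length 3.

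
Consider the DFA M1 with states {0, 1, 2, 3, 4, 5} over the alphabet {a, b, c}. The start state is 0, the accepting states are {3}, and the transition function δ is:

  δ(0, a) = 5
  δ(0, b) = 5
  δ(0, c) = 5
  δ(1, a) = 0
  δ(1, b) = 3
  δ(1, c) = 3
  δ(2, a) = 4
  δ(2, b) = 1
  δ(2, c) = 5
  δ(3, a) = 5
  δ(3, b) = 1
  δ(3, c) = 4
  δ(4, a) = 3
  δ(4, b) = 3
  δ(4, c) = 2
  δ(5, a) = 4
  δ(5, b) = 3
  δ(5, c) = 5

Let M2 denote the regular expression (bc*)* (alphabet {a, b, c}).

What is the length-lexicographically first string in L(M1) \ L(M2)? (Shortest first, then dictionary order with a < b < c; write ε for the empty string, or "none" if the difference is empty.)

ab

The string ab is accepted by M1 but not by M2.
No shorter string lies in the difference, and ab is the lexicographically first length-2 string in L(M1) \ L(M2).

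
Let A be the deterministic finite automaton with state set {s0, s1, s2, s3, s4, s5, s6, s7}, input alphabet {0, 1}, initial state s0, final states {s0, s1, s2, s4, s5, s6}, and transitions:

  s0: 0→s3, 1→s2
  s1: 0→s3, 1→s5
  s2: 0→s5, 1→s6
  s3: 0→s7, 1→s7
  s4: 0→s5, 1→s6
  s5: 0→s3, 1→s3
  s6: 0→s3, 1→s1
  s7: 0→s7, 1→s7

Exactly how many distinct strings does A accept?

The useful subgraph on states {s0, s1, s2, s5, s6} is acyclic, so L(A) is finite; the longest accepting path visits 5 useful states, giving maximum string length 4.
Counting accepting paths from s0 by length: 1 of length 0, 1 of length 1, 2 of length 2, 1 of length 3, 1 of length 4. Total 6.

6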